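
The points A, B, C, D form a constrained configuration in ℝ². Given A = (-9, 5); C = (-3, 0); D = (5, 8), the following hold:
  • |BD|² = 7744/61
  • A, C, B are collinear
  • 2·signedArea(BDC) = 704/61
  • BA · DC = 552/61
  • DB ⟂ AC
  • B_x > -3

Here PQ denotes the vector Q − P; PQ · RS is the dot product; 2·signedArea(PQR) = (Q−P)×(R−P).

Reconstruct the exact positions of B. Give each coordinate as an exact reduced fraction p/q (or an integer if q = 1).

B = (-135/61, -40/61)

1. B_x = -135/61  [A, C, B are collinear ∩ DB ⟂ AC]
2. B_y = -40/61  [A, C, B are collinear ∩ DB ⟂ AC]
   → B = (-135/61, -40/61)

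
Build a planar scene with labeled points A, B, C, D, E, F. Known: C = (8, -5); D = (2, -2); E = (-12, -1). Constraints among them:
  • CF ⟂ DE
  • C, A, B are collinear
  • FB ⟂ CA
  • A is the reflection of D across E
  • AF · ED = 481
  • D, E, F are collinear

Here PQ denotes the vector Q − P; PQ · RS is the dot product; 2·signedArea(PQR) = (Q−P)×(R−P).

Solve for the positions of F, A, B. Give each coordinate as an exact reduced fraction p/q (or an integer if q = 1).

1. F_x = 1612/197  [D, E, F are collinear ∩ CF ⟂ DE]
2. F_y = -481/197  [D, E, F are collinear ∩ CF ⟂ DE]
   → F = (1612/197, -481/197)
3. A_x = -26  [A is the reflection of D across E]
4. A_y = 0  [A is the reflection of D across E]
   → A = (-26, 0)
5. B_x = 1817192/232657  [C, A, B are collinear ∩ FB ⟂ CA]
6. B_y = -1156805/232657  [C, A, B are collinear ∩ FB ⟂ CA]
   → B = (1817192/232657, -1156805/232657)

A = (-26, 0)
B = (1817192/232657, -1156805/232657)
F = (1612/197, -481/197)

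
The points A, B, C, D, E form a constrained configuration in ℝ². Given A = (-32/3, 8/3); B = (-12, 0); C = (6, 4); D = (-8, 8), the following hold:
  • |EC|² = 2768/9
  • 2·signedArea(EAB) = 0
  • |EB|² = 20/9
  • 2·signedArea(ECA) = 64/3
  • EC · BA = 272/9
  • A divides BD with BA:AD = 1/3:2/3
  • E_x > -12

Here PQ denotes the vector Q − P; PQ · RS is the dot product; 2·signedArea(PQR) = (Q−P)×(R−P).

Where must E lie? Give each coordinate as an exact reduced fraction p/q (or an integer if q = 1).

1. E_x = -34/3  [2·signedArea(EAB) = 0 ∩ EC · BA = 272/9]
2. E_y = 4/3  [2·signedArea(EAB) = 0 ∩ EC · BA = 272/9]
   → E = (-34/3, 4/3)

E = (-34/3, 4/3)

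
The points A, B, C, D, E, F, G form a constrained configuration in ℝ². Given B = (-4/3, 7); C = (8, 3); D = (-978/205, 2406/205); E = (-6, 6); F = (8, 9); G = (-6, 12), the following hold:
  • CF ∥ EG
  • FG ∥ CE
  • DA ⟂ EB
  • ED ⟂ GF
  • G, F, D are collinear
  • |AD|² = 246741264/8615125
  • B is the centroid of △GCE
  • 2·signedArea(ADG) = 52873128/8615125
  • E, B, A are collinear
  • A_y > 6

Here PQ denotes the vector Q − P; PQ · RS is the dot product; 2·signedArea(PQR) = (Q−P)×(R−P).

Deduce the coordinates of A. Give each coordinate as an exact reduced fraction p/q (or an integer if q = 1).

A = (-153366/42025, 273318/42025)

1. A_x = -153366/42025  [E, B, A are collinear ∩ DA ⟂ EB]
2. A_y = 273318/42025  [E, B, A are collinear ∩ DA ⟂ EB]
   → A = (-153366/42025, 273318/42025)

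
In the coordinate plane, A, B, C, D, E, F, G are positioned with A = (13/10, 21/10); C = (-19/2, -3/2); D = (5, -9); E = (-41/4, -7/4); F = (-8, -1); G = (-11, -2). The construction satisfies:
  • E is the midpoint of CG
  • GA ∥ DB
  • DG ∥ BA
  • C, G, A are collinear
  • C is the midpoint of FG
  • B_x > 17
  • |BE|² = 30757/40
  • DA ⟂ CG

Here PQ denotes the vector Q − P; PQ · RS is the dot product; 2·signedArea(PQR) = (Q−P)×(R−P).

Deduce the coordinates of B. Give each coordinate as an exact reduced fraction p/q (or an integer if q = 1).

B = (173/10, -49/10)

1. B_x = 173/10  [DG ∥ BA ∩ GA ∥ DB]
2. B_y = -49/10  [DG ∥ BA ∩ GA ∥ DB]
   → B = (173/10, -49/10)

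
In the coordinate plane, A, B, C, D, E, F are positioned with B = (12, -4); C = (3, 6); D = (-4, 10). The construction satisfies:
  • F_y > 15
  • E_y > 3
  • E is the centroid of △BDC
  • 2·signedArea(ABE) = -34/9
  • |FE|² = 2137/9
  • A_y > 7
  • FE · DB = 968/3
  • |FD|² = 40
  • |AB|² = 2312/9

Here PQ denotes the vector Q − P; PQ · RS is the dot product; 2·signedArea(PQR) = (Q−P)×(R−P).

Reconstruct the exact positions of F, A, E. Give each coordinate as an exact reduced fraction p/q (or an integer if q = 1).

A = (2/3, 22/3)
E = (11/3, 4)
F = (-6, 16)

1. E_x = 11/3  [E is the centroid of △BDC]
2. E_y = 4  [E is the centroid of △BDC]
   → E = (11/3, 4)
3. F_x = -6  [line -16·x + 14·y + -320 = 0 ∩ |FE|² = 2137/9]
4. F_y = 16  [line -16·x + 14·y + -320 = 0 ∩ |FE|² = 2137/9]
   → F = (-6, 16)
5. A_x = 2/3  [line -8·x + -25/3·y + 598/9 = 0 ∩ |AB|² = 2312/9]
6. A_y = 22/3  [line -8·x + -25/3·y + 598/9 = 0 ∩ |AB|² = 2312/9]
   → A = (2/3, 22/3)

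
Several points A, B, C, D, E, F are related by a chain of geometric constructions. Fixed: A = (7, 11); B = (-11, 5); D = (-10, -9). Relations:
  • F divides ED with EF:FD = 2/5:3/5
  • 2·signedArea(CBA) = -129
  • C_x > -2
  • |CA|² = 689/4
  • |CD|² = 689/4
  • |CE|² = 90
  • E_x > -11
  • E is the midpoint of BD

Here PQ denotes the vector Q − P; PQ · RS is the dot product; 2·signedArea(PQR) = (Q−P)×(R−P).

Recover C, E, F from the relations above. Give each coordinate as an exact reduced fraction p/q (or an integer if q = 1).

1. C_x = -3/2  [line -6·x + 18·y + -27 = 0 ∩ |CD|² = 689/4]
2. C_y = 1  [line -6·x + 18·y + -27 = 0 ∩ |CD|² = 689/4]
   → C = (-3/2, 1)
3. E_x = -21/2  [E is the midpoint of BD]
4. E_y = -2  [E is the midpoint of BD]
   → E = (-21/2, -2)
5. F_x = -103/10  [F divides ED with EF:FD = 2/5:3/5]
6. F_y = -24/5  [F divides ED with EF:FD = 2/5:3/5]
   → F = (-103/10, -24/5)

C = (-3/2, 1)
E = (-21/2, -2)
F = (-103/10, -24/5)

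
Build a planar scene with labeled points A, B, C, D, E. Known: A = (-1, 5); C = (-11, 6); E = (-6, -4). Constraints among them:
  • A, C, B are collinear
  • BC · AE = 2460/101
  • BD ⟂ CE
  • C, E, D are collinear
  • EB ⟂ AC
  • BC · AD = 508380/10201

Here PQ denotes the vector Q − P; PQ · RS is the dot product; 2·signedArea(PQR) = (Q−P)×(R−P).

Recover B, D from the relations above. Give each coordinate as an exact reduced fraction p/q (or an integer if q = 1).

B = (-511/101, 546/101)
D = (-967/101, 318/101)

1. B_x = -511/101  [A, C, B are collinear ∩ EB ⟂ AC]
2. B_y = 546/101  [A, C, B are collinear ∩ EB ⟂ AC]
   → B = (-511/101, 546/101)
3. D_x = -967/101  [C, E, D are collinear ∩ BD ⟂ CE]
4. D_y = 318/101  [C, E, D are collinear ∩ BD ⟂ CE]
   → D = (-967/101, 318/101)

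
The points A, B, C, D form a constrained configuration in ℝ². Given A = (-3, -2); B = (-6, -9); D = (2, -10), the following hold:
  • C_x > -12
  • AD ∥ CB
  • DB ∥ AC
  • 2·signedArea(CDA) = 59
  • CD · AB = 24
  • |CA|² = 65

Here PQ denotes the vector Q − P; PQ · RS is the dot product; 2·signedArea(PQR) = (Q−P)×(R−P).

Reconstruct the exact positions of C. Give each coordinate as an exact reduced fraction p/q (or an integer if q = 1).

C = (-11, -1)

1. C_x = -11  [AD ∥ CB ∩ DB ∥ AC]
2. C_y = -1  [AD ∥ CB ∩ DB ∥ AC]
   → C = (-11, -1)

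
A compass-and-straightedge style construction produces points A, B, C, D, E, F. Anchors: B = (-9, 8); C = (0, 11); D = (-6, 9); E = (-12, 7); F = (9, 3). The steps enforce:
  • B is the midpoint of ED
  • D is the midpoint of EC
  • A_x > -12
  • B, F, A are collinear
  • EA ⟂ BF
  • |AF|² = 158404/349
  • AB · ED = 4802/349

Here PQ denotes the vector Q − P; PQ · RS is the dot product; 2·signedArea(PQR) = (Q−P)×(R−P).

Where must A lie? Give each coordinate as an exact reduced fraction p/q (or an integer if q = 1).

1. A_x = -4023/349  [B, F, A are collinear ∩ EA ⟂ BF]
2. A_y = 3037/349  [B, F, A are collinear ∩ EA ⟂ BF]
   → A = (-4023/349, 3037/349)

A = (-4023/349, 3037/349)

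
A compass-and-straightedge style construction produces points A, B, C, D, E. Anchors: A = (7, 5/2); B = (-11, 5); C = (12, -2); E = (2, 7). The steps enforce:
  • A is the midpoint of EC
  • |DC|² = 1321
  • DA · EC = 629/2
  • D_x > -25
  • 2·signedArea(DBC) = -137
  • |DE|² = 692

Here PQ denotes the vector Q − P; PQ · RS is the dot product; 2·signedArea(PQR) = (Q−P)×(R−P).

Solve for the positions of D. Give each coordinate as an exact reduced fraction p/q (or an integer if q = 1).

D = (-24, 3)

1. D_x = -24  [2·signedArea(DBC) = -137 ∩ DA · EC = 629/2]
2. D_y = 3  [2·signedArea(DBC) = -137 ∩ DA · EC = 629/2]
   → D = (-24, 3)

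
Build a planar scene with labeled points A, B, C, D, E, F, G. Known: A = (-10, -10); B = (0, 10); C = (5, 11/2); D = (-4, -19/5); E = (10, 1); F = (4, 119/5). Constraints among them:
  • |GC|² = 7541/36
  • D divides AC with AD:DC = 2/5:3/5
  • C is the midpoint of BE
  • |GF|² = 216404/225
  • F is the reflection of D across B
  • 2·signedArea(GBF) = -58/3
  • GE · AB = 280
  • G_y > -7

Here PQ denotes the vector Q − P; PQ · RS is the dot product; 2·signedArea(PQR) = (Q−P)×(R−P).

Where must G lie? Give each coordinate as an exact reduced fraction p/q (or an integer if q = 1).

1. G_x = -10/3  [2·signedArea(GBF) = -58/3 ∩ GE · AB = 280]
2. G_y = -19/3  [2·signedArea(GBF) = -58/3 ∩ GE · AB = 280]
   → G = (-10/3, -19/3)

G = (-10/3, -19/3)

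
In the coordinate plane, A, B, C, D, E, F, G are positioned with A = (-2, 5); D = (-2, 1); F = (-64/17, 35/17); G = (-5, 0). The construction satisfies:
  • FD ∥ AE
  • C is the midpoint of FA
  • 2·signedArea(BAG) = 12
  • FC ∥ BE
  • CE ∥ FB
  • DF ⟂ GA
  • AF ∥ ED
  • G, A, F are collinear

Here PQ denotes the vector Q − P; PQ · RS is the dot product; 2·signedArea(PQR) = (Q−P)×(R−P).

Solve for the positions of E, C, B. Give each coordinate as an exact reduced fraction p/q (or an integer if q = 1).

B = (-19/17, 42/17)
C = (-49/17, 60/17)
E = (-4/17, 67/17)

1. E_x = -4/17  [AF ∥ ED ∩ FD ∥ AE]
2. E_y = 67/17  [AF ∥ ED ∩ FD ∥ AE]
   → E = (-4/17, 67/17)
3. C_x = -49/17  [C is the midpoint of FA]
4. C_y = 60/17  [C is the midpoint of FA]
   → C = (-49/17, 60/17)
5. B_x = -19/17  [FC ∥ BE ∩ CE ∥ FB]
6. B_y = 42/17  [FC ∥ BE ∩ CE ∥ FB]
   → B = (-19/17, 42/17)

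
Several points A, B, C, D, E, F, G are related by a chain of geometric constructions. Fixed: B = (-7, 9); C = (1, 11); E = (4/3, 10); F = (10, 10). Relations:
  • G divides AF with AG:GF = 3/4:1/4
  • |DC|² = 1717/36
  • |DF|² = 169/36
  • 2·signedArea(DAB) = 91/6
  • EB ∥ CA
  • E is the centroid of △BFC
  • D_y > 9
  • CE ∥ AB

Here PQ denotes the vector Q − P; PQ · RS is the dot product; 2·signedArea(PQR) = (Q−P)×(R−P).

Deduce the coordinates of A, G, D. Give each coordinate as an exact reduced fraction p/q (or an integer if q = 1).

A = (-22/3, 10)
D = (47/6, 10)
G = (17/3, 10)

1. A_x = -22/3  [CE ∥ AB ∩ EB ∥ CA]
2. A_y = 10  [CE ∥ AB ∩ EB ∥ CA]
   → A = (-22/3, 10)
3. G_x = 17/3  [G divides AF with AG:GF = 3/4:1/4]
4. G_y = 10  [G divides AF with AG:GF = 3/4:1/4]
   → G = (17/3, 10)
5. D_x = 47/6  [line 1·x + 1/3·y + -67/6 = 0 ∩ |DF|² = 169/36]
6. D_y = 10  [line 1·x + 1/3·y + -67/6 = 0 ∩ |DF|² = 169/36]
   → D = (47/6, 10)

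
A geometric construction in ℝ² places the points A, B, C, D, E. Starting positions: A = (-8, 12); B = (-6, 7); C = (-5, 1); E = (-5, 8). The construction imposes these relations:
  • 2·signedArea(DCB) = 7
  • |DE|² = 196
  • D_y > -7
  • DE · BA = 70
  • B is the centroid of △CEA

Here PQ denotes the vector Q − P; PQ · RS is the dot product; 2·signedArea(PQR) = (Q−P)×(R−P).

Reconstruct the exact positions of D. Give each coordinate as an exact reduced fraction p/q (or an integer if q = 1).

D = (-5, -6)

1. D_x = -5  [DE · BA = 70 ∩ 2·signedArea(DCB) = 7]
2. D_y = -6  [DE · BA = 70 ∩ 2·signedArea(DCB) = 7]
   → D = (-5, -6)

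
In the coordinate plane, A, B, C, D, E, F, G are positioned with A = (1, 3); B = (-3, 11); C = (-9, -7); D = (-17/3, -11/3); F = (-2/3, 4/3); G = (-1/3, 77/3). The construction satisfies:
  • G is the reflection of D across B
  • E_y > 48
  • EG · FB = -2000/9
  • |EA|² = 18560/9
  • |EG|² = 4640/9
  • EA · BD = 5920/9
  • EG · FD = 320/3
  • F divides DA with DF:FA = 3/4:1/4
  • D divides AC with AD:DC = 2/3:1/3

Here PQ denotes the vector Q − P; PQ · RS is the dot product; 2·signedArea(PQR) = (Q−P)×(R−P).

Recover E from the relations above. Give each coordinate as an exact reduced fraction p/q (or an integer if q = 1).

E = (-5/3, 145/3)

1. E_x = -5/3  [EA · BD = 5920/9 ∩ EG · FD = 320/3]
2. E_y = 145/3  [EA · BD = 5920/9 ∩ EG · FD = 320/3]
   → E = (-5/3, 145/3)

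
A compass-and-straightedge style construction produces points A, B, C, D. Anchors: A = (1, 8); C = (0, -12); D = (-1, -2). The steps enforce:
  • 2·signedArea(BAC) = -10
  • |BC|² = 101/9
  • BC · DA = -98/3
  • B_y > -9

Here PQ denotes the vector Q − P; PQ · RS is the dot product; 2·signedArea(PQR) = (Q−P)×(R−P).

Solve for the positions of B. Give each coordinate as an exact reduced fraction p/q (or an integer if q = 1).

B = (-1/3, -26/3)

1. B_x = -1/3  [BC · DA = -98/3 ∩ 2·signedArea(BAC) = -10]
2. B_y = -26/3  [BC · DA = -98/3 ∩ 2·signedArea(BAC) = -10]
   → B = (-1/3, -26/3)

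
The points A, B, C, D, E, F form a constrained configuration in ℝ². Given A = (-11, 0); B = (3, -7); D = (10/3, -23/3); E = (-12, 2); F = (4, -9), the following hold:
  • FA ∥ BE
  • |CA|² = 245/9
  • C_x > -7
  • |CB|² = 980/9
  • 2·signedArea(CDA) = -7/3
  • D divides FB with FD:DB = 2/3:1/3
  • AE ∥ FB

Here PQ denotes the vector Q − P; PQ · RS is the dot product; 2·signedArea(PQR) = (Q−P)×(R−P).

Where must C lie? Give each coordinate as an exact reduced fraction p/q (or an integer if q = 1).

C = (-19/3, -7/3)

1. C_x = -19/3  [line -23/3·x + -43/3·y + -82 = 0 ∩ |CA|² = 245/9]
2. C_y = -7/3  [line -23/3·x + -43/3·y + -82 = 0 ∩ |CA|² = 245/9]
   → C = (-19/3, -7/3)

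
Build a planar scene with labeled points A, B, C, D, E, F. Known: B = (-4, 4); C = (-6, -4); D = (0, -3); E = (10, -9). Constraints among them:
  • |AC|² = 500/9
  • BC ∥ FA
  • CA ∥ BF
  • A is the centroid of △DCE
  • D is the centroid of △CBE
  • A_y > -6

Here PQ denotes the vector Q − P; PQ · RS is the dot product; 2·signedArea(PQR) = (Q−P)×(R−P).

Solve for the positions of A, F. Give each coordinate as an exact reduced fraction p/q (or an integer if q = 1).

1. A_x = 4/3  [A is the centroid of △DCE]
2. A_y = -16/3  [A is the centroid of △DCE]
   → A = (4/3, -16/3)
3. F_x = 10/3  [BC ∥ FA ∩ CA ∥ BF]
4. F_y = 8/3  [BC ∥ FA ∩ CA ∥ BF]
   → F = (10/3, 8/3)

A = (4/3, -16/3)
F = (10/3, 8/3)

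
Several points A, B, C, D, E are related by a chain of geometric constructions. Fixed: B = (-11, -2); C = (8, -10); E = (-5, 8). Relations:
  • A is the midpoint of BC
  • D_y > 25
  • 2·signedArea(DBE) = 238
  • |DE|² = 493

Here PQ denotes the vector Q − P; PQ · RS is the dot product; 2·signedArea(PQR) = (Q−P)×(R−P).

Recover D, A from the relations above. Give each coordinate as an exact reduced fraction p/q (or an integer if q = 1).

1. D_x = -18  [line -10·x + 6·y + -336 = 0 ∩ |DE|² = 493]
2. D_y = 26  [line -10·x + 6·y + -336 = 0 ∩ |DE|² = 493]
   → D = (-18, 26)
3. A_x = -3/2  [A is the midpoint of BC]
4. A_y = -6  [A is the midpoint of BC]
   → A = (-3/2, -6)

A = (-3/2, -6)
D = (-18, 26)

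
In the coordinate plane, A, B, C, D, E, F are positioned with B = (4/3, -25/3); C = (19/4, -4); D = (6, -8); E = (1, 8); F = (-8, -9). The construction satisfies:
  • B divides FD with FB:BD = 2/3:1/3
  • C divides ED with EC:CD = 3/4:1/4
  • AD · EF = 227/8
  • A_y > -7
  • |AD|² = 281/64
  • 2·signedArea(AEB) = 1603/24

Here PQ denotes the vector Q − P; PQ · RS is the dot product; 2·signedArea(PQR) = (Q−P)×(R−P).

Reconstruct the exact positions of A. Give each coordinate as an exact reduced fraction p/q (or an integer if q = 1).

A = (43/8, -6)

1. A_x = 43/8  [2·signedArea(AEB) = 1603/24 ∩ AD · EF = 227/8]
2. A_y = -6  [2·signedArea(AEB) = 1603/24 ∩ AD · EF = 227/8]
   → A = (43/8, -6)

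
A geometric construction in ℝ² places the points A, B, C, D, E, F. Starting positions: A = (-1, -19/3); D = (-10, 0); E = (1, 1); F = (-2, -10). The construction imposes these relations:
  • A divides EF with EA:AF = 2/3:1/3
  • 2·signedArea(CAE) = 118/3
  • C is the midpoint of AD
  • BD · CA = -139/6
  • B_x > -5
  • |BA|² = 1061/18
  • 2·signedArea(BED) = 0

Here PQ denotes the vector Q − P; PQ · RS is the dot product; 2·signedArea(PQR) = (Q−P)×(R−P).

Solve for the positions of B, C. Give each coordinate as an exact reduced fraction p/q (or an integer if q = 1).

B = (-9/2, 1/2)
C = (-11/2, -19/6)

1. C_x = -11/2  [C is the midpoint of AD]
2. C_y = -19/6  [C is the midpoint of AD]
   → C = (-11/2, -19/6)
3. B_x = -9/2  [2·signedArea(BED) = 0 ∩ BD · CA = -139/6]
4. B_y = 1/2  [2·signedArea(BED) = 0 ∩ BD · CA = -139/6]
   → B = (-9/2, 1/2)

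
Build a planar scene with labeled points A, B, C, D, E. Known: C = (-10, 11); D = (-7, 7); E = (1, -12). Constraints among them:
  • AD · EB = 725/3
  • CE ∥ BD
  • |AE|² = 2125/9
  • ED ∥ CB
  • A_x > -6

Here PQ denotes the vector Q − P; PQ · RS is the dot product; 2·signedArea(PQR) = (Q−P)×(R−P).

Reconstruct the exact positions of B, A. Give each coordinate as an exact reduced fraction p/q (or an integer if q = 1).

1. B_x = -18  [CE ∥ BD ∩ ED ∥ CB]
2. B_y = 30  [CE ∥ BD ∩ ED ∥ CB]
   → B = (-18, 30)
3. A_x = -16/3  [line 19·x + -42·y + 556/3 = 0 ∩ |AE|² = 2125/9]
4. A_y = 2  [line 19·x + -42·y + 556/3 = 0 ∩ |AE|² = 2125/9]
   → A = (-16/3, 2)

A = (-16/3, 2)
B = (-18, 30)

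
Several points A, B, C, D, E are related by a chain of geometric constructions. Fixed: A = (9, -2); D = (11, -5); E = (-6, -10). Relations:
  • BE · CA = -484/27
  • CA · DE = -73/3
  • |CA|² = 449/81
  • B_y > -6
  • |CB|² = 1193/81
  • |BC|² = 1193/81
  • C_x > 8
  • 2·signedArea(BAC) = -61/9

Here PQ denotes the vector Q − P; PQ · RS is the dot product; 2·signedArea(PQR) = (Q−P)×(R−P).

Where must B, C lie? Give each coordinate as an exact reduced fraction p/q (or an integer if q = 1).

1. C_x = 74/9  [line 17·x + 5·y + -356/3 = 0 ∩ |CA|² = 449/81]
2. C_y = -38/9  [line 17·x + 5·y + -356/3 = 0 ∩ |CA|² = 449/81]
   → C = (74/9, -38/9)
3. B_x = 14/3  [2·signedArea(BAC) = -61/9 ∩ BE · CA = -484/27]
4. B_y = -17/3  [2·signedArea(BAC) = -61/9 ∩ BE · CA = -484/27]
   → B = (14/3, -17/3)

B = (14/3, -17/3)
C = (74/9, -38/9)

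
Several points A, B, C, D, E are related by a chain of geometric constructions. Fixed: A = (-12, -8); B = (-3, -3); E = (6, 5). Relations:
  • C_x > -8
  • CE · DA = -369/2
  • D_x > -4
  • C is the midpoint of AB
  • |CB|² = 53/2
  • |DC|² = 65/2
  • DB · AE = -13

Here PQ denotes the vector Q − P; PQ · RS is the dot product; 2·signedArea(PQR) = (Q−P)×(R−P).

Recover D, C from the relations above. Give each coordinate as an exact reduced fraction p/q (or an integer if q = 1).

C = (-15/2, -11/2)
D = (-3, -2)

1. C_x = -15/2  [C is the midpoint of AB]
2. C_y = -11/2  [C is the midpoint of AB]
   → C = (-15/2, -11/2)
3. D_x = -3  [DB · AE = -13 ∩ CE · DA = -369/2]
4. D_y = -2  [DB · AE = -13 ∩ CE · DA = -369/2]
   → D = (-3, -2)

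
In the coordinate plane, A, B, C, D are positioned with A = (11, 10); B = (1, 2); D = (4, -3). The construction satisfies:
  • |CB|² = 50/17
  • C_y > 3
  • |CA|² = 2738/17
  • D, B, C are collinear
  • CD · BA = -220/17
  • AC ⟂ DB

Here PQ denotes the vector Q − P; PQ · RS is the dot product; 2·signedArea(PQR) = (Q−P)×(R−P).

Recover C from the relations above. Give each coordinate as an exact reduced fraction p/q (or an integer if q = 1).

C = (2/17, 59/17)

1. C_x = 2/17  [D, B, C are collinear ∩ AC ⟂ DB]
2. C_y = 59/17  [D, B, C are collinear ∩ AC ⟂ DB]
   → C = (2/17, 59/17)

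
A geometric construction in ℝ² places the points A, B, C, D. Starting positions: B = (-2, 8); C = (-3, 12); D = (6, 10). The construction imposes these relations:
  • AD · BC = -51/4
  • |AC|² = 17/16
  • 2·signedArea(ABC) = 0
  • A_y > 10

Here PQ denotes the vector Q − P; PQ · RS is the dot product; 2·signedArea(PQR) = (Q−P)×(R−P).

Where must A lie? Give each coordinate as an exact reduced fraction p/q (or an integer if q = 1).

A = (-11/4, 11)

1. A_x = -11/4  [2·signedArea(ABC) = 0 ∩ AD · BC = -51/4]
2. A_y = 11  [2·signedArea(ABC) = 0 ∩ AD · BC = -51/4]
   → A = (-11/4, 11)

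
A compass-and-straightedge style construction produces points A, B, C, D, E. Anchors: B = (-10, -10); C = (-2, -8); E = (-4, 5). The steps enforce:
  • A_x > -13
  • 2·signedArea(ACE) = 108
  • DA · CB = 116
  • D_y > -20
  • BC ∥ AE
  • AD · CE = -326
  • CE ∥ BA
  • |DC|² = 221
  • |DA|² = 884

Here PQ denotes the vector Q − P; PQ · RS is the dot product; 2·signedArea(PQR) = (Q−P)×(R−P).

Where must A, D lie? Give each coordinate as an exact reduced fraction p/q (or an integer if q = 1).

1. A_x = -12  [BC ∥ AE ∩ CE ∥ BA]
2. A_y = 3  [BC ∥ AE ∩ CE ∥ BA]
   → A = (-12, 3)
3. D_x = 8  [DA · CB = 116 ∩ AD · CE = -326]
4. D_y = -19  [DA · CB = 116 ∩ AD · CE = -326]
   → D = (8, -19)

A = (-12, 3)
D = (8, -19)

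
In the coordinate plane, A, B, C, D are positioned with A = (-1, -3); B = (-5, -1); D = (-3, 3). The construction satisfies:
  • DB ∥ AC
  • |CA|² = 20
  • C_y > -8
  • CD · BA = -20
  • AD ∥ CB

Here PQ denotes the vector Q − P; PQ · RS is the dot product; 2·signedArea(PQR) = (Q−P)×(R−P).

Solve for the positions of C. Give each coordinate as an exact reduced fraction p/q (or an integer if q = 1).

C = (-3, -7)

1. C_x = -3  [AD ∥ CB ∩ DB ∥ AC]
2. C_y = -7  [AD ∥ CB ∩ DB ∥ AC]
   → C = (-3, -7)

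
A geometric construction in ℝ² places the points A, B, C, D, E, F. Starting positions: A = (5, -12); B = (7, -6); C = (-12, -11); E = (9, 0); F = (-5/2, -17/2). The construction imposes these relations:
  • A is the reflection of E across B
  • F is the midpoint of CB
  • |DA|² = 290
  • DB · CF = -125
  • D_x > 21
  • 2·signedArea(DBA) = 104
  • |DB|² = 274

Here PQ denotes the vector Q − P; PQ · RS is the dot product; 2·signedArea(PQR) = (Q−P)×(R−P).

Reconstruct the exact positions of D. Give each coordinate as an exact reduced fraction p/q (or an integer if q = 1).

D = (22, -13)

1. D_x = 22  [2·signedArea(DBA) = 104 ∩ DB · CF = -125]
2. D_y = -13  [2·signedArea(DBA) = 104 ∩ DB · CF = -125]
   → D = (22, -13)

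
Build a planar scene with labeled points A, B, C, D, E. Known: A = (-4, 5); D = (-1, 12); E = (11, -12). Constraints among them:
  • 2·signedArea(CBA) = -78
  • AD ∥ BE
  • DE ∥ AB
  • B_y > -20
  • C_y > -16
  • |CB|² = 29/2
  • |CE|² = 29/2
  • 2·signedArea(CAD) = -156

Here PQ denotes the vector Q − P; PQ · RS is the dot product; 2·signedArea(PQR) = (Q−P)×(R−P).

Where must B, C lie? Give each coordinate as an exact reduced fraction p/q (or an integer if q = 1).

1. B_x = 8  [AD ∥ BE ∩ DE ∥ AB]
2. B_y = -19  [AD ∥ BE ∩ DE ∥ AB]
   → B = (8, -19)
3. C_x = 19/2  [2·signedArea(CBA) = -78 ∩ 2·signedArea(CAD) = -156]
4. C_y = -31/2  [2·signedArea(CBA) = -78 ∩ 2·signedArea(CAD) = -156]
   → C = (19/2, -31/2)

B = (8, -19)
C = (19/2, -31/2)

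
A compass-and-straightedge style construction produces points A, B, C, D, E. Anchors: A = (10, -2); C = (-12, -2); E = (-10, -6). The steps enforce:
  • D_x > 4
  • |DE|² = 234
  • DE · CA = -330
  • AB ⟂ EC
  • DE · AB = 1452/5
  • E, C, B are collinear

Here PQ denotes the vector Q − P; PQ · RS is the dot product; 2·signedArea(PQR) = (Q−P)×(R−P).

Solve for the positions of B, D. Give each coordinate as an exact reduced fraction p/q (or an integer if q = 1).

B = (-38/5, -54/5)
D = (5, -3)

1. B_x = -38/5  [E, C, B are collinear ∩ AB ⟂ EC]
2. B_y = -54/5  [E, C, B are collinear ∩ AB ⟂ EC]
   → B = (-38/5, -54/5)
3. D_x = 5  [DE · CA = -330 ∩ DE · AB = 1452/5]
4. D_y = -3  [DE · CA = -330 ∩ DE · AB = 1452/5]
   → D = (5, -3)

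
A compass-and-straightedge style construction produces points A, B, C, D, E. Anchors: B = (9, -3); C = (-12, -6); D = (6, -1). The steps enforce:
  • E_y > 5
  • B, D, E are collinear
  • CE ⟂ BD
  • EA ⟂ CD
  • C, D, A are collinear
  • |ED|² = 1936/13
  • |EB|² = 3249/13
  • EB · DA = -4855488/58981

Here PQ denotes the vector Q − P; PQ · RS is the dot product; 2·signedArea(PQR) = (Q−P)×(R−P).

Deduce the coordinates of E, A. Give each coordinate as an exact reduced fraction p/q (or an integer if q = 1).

A = (-7626/4537, -14217/4537)
E = (-54/13, 75/13)

1. E_x = -54/13  [B, D, E are collinear ∩ CE ⟂ BD]
2. E_y = 75/13  [B, D, E are collinear ∩ CE ⟂ BD]
   → E = (-54/13, 75/13)
3. A_x = -7626/4537  [C, D, A are collinear ∩ EA ⟂ CD]
4. A_y = -14217/4537  [C, D, A are collinear ∩ EA ⟂ CD]
   → A = (-7626/4537, -14217/4537)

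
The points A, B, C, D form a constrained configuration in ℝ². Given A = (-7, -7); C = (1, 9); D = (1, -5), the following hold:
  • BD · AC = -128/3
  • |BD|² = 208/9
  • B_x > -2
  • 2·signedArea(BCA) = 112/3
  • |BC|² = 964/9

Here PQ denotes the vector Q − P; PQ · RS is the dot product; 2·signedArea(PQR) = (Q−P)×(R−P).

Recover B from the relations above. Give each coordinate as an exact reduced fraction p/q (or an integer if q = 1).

B = (-5/3, -1)

1. B_x = -5/3  [2·signedArea(BCA) = 112/3 ∩ BD · AC = -128/3]
2. B_y = -1  [2·signedArea(BCA) = 112/3 ∩ BD · AC = -128/3]
   → B = (-5/3, -1)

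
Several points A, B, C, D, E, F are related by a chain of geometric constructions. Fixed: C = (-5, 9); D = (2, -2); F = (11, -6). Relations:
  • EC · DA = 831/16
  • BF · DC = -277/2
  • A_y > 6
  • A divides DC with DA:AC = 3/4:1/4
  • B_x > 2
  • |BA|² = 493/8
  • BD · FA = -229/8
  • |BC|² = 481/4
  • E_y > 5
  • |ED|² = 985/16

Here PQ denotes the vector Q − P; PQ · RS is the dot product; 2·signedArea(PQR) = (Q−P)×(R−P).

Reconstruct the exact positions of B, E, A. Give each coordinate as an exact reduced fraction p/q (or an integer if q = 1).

A = (-13/4, 25/4)
B = (3, 3/2)
E = (-1, 21/4)

1. B_x = 3  [line 7·x + -11·y + -9/2 = 0 ∩ |BC|² = 481/4]
2. B_y = 3/2  [line 7·x + -11·y + -9/2 = 0 ∩ |BC|² = 481/4]
   → B = (3, 3/2)
3. A_x = -13/4  [A divides DC with DA:AC = 3/4:1/4]
4. A_y = 25/4  [A divides DC with DA:AC = 3/4:1/4]
   → A = (-13/4, 25/4)
5. E_x = -1  [line 21/4·x + -33/4·y + 777/16 = 0 ∩ |ED|² = 985/16]
6. E_y = 21/4  [line 21/4·x + -33/4·y + 777/16 = 0 ∩ |ED|² = 985/16]
   → E = (-1, 21/4)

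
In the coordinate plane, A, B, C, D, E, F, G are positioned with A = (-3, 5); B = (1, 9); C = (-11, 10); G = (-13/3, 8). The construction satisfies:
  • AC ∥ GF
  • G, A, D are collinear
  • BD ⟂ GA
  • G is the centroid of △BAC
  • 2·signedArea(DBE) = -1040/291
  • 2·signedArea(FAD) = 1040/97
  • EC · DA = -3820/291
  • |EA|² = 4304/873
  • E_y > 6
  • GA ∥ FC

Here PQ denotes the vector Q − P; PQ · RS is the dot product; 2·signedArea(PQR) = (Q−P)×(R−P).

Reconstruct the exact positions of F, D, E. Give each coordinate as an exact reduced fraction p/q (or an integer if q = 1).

D = (-371/97, 665/97)
E = (-565/291, 2023/291)
F = (-37/3, 13)

1. F_x = -37/3  [GA ∥ FC ∩ AC ∥ GF]
2. F_y = 13  [GA ∥ FC ∩ AC ∥ GF]
   → F = (-37/3, 13)
3. D_x = -371/97  [G, A, D are collinear ∩ BD ⟂ GA]
4. D_y = 665/97  [G, A, D are collinear ∩ BD ⟂ GA]
   → D = (-371/97, 665/97)
5. E_x = -565/291  [line -80/97·x + 180/97·y + -4220/291 = 0 ∩ |EA|² = 4304/873]
6. E_y = 2023/291  [line -80/97·x + 180/97·y + -4220/291 = 0 ∩ |EA|² = 4304/873]
   → E = (-565/291, 2023/291)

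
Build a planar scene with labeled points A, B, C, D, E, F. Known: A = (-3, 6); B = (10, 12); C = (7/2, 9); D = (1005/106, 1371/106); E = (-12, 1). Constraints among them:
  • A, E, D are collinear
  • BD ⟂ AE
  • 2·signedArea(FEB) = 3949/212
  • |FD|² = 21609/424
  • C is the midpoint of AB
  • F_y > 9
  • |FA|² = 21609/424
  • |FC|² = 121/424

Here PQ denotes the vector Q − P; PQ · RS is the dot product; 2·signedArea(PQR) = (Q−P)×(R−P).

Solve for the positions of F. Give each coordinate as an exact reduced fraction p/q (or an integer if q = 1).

1. F_x = 687/212  [line -11·x + 22·y + -36597/212 = 0 ∩ |FA|² = 21609/424]
2. F_y = 2007/212  [line -11·x + 22·y + -36597/212 = 0 ∩ |FA|² = 21609/424]
   → F = (687/212, 2007/212)

F = (687/212, 2007/212)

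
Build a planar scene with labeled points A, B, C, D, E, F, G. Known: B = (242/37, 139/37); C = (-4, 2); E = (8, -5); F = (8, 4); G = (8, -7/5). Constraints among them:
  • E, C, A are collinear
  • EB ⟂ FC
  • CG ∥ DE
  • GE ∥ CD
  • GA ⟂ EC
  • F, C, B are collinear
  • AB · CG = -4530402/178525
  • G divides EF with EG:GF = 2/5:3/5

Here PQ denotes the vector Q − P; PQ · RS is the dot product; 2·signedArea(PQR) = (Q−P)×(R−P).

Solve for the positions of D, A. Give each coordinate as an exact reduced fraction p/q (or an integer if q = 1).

A = (6208/965, -3943/965)
D = (-4, -8/5)

1. D_x = -4  [CG ∥ DE ∩ GE ∥ CD]
2. D_y = -8/5  [CG ∥ DE ∩ GE ∥ CD]
   → D = (-4, -8/5)
3. A_x = 6208/965  [E, C, A are collinear ∩ GA ⟂ EC]
4. A_y = -3943/965  [E, C, A are collinear ∩ GA ⟂ EC]
   → A = (6208/965, -3943/965)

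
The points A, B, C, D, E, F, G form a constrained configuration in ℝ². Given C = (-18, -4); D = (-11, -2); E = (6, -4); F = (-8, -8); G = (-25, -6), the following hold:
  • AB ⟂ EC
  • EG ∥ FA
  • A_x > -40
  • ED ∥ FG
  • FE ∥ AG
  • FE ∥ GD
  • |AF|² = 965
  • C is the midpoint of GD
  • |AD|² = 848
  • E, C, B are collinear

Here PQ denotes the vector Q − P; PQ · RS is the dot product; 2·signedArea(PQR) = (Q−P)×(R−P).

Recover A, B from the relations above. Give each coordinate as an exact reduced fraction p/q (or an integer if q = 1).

1. A_x = -39  [FE ∥ AG ∩ EG ∥ FA]
2. A_y = -10  [FE ∥ AG ∩ EG ∥ FA]
   → A = (-39, -10)
3. B_x = -39  [E, C, B are collinear ∩ AB ⟂ EC]
4. B_y = -4  [E, C, B are collinear ∩ AB ⟂ EC]
   → B = (-39, -4)

A = (-39, -10)
B = (-39, -4)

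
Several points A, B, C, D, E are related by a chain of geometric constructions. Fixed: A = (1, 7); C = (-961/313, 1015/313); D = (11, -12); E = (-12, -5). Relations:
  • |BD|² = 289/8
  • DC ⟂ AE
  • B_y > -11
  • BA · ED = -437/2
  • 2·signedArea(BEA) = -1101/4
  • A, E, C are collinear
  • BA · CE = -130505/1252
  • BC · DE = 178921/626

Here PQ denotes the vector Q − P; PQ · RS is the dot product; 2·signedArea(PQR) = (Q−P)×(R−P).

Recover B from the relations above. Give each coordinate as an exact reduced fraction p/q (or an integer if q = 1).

B = (21/4, -41/4)

1. B_x = 21/4  [BA · ED = -437/2 ∩ BA · CE = -130505/1252]
2. B_y = -41/4  [BA · ED = -437/2 ∩ BA · CE = -130505/1252]
   → B = (21/4, -41/4)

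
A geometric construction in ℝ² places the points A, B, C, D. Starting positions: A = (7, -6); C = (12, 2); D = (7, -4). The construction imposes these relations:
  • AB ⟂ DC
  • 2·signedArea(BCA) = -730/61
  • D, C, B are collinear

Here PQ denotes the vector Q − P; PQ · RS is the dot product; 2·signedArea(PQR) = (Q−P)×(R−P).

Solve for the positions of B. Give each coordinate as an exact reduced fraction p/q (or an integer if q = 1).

B = (367/61, -316/61)

1. B_x = 367/61  [D, C, B are collinear ∩ AB ⟂ DC]
2. B_y = -316/61  [D, C, B are collinear ∩ AB ⟂ DC]
   → B = (367/61, -316/61)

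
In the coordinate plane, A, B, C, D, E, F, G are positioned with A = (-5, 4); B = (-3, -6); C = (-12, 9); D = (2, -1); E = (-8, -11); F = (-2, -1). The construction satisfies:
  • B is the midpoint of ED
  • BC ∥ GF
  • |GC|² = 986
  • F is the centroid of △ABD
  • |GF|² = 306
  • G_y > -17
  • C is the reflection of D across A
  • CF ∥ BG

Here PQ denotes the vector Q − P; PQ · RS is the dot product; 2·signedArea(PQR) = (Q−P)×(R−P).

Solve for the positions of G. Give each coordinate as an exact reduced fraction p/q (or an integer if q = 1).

G = (7, -16)

1. G_x = 7  [BC ∥ GF ∩ CF ∥ BG]
2. G_y = -16  [BC ∥ GF ∩ CF ∥ BG]
   → G = (7, -16)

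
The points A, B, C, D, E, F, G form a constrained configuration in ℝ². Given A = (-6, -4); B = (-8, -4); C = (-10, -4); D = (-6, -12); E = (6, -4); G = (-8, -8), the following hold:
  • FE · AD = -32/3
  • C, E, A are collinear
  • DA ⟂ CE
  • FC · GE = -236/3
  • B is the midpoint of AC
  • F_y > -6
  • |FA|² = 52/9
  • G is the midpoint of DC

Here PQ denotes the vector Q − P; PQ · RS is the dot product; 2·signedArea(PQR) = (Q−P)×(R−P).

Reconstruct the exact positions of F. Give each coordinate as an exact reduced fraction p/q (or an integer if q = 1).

1. F_x = -4  [FE · AD = -32/3 ∩ FC · GE = -236/3]
2. F_y = -16/3  [FE · AD = -32/3 ∩ FC · GE = -236/3]
   → F = (-4, -16/3)

F = (-4, -16/3)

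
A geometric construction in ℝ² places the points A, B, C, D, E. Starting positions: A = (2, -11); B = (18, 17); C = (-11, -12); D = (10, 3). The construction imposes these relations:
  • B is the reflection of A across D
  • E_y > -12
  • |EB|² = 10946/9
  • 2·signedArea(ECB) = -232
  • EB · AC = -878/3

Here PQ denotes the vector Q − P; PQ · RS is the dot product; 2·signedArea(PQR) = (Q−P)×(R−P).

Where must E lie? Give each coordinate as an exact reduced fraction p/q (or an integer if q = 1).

1. E_x = -7/3  [2·signedArea(ECB) = -232 ∩ EB · AC = -878/3]
2. E_y = -34/3  [2·signedArea(ECB) = -232 ∩ EB · AC = -878/3]
   → E = (-7/3, -34/3)

E = (-7/3, -34/3)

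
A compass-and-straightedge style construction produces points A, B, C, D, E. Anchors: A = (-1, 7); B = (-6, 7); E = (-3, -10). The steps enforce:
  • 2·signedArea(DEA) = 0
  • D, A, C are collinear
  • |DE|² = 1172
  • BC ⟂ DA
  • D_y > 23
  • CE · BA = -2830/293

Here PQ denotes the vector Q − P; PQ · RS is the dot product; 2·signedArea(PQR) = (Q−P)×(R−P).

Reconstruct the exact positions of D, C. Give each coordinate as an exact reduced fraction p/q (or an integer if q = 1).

C = (-313/293, 1881/293)
D = (1, 24)

1. D_x = 1  [line -17·x + 2·y + -31 = 0 ∩ |DE|² = 1172]
2. D_y = 24  [line -17·x + 2·y + -31 = 0 ∩ |DE|² = 1172]
   → D = (1, 24)
3. C_x = -313/293  [D, A, C are collinear ∩ BC ⟂ DA]
4. C_y = 1881/293  [D, A, C are collinear ∩ BC ⟂ DA]
   → C = (-313/293, 1881/293)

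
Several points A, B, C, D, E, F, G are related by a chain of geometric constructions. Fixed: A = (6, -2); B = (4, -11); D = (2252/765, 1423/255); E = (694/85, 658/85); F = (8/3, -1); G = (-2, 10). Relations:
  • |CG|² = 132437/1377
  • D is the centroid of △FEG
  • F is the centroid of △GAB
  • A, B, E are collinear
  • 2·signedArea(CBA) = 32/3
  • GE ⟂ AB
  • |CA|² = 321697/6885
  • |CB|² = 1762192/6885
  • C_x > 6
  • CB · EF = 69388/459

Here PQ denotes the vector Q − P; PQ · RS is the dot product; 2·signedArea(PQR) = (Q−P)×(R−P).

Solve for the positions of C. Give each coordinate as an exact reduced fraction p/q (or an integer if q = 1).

C = (4844/765, 1231/255)

1. C_x = 4844/765  [2·signedArea(CBA) = 32/3 ∩ CB · EF = 69388/459]
2. C_y = 1231/255  [2·signedArea(CBA) = 32/3 ∩ CB · EF = 69388/459]
   → C = (4844/765, 1231/255)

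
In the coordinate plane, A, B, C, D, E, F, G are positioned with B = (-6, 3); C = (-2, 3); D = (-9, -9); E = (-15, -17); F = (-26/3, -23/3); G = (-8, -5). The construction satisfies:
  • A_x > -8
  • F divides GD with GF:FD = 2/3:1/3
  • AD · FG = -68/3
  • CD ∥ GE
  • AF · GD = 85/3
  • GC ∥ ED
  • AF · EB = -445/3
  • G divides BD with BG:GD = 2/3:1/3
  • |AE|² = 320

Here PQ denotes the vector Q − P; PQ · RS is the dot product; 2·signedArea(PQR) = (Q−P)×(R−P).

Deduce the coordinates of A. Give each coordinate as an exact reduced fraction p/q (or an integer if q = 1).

1. A_x = -7  [AF · GD = 85/3 ∩ AF · EB = -445/3]
2. A_y = -1  [AF · GD = 85/3 ∩ AF · EB = -445/3]
   → A = (-7, -1)

A = (-7, -1)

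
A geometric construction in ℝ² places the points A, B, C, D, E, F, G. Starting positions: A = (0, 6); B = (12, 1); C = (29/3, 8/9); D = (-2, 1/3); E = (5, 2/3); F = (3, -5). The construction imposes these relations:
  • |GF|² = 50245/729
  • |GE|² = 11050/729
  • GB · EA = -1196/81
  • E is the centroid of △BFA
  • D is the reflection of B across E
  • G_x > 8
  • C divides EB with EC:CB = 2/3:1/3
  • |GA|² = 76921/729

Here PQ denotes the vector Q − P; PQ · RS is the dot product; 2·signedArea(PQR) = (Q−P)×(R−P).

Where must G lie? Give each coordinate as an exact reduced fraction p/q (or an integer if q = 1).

1. G_x = 80/9  [line 5·x + -16/3·y + -3232/81 = 0 ∩ |GE|² = 11050/729]
2. G_y = 23/27  [line 5·x + -16/3·y + -3232/81 = 0 ∩ |GE|² = 11050/729]
   → G = (80/9, 23/27)

G = (80/9, 23/27)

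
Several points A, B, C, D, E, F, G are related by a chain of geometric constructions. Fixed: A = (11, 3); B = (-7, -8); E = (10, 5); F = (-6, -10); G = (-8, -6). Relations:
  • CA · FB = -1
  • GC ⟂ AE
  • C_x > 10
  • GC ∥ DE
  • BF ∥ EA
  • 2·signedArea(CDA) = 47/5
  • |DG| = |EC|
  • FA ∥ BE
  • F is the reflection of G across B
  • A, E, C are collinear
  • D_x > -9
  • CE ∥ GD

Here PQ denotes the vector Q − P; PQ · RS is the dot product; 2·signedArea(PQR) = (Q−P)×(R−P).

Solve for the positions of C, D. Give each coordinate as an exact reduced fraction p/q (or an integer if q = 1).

1. C_x = 54/5  [A, E, C are collinear ∩ GC ⟂ AE]
2. C_y = 17/5  [A, E, C are collinear ∩ GC ⟂ AE]
   → C = (54/5, 17/5)
3. D_x = -44/5  [GC ∥ DE ∩ CE ∥ GD]
4. D_y = -22/5  [GC ∥ DE ∩ CE ∥ GD]
   → D = (-44/5, -22/5)

C = (54/5, 17/5)
D = (-44/5, -22/5)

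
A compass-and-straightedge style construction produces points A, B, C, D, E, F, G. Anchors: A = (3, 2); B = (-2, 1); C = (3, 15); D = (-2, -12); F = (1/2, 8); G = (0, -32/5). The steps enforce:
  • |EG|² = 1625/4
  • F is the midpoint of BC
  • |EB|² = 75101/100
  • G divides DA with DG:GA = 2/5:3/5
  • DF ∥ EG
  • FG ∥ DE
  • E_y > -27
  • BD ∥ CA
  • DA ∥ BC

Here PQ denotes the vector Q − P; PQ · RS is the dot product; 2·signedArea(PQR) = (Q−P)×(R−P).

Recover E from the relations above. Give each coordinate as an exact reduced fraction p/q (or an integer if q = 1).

E = (-5/2, -132/5)

1. E_x = -5/2  [DF ∥ EG ∩ FG ∥ DE]
2. E_y = -132/5  [DF ∥ EG ∩ FG ∥ DE]
   → E = (-5/2, -132/5)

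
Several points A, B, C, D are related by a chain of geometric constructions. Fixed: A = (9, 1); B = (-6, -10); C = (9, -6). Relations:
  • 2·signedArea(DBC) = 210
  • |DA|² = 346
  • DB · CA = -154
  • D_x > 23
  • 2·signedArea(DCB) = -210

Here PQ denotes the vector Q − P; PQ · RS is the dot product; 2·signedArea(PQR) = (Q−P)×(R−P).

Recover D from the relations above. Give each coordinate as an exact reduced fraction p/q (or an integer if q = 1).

D = (24, 12)

1. D_x = 24  [DB · CA = -154 ∩ 2·signedArea(DCB) = -210]
2. D_y = 12  [DB · CA = -154 ∩ 2·signedArea(DCB) = -210]
   → D = (24, 12)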